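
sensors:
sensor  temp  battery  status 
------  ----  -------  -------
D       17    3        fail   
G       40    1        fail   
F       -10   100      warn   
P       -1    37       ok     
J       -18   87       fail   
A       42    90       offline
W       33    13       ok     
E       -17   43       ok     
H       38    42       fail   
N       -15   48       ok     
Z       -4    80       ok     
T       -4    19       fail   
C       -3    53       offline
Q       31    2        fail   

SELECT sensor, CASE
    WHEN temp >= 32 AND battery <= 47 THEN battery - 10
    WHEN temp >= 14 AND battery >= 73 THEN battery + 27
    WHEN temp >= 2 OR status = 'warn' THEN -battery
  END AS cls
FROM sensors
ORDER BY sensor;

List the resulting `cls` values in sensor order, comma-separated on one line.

sensor=A: temp >= 14 AND battery >= 73 → 117
sensor=C: (no match → NULL) → NULL
sensor=D: temp >= 2 OR status = 'warn' → -3
sensor=E: (no match → NULL) → NULL
sensor=F: temp >= 2 OR status = 'warn' → -100
sensor=G: temp >= 32 AND battery <= 47 → -9
sensor=H: temp >= 32 AND battery <= 47 → 32
sensor=J: (no match → NULL) → NULL
sensor=N: (no match → NULL) → NULL
sensor=P: (no match → NULL) → NULL
sensor=Q: temp >= 2 OR status = 'warn' → -2
sensor=T: (no match → NULL) → NULL
sensor=W: temp >= 32 AND battery <= 47 → 3
sensor=Z: (no match → NULL) → NULL

117, NULL, -3, NULL, -100, -9, 32, NULL, NULL, NULL, -2, NULL, 3, NULL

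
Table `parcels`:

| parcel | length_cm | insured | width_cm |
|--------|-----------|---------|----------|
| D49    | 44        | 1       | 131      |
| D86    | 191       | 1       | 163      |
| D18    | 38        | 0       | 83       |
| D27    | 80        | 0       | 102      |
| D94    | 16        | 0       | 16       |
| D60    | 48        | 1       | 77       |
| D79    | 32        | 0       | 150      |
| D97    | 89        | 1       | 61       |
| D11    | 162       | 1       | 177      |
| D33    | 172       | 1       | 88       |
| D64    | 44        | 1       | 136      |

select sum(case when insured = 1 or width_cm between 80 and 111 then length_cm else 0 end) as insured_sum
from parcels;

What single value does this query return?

868

parcel=D49: ✓ → 44
parcel=D86: ✓ → 191
parcel=D18: ✓ → 38
parcel=D27: ✓ → 80
parcel=D94: ✗
parcel=D60: ✓ → 48
parcel=D79: ✗
parcel=D97: ✓ → 89
parcel=D11: ✓ → 162
parcel=D33: ✓ → 172
parcel=D64: ✓ → 44
insured_sum = 44 + 191 + 38 + 80 + 48 + 89 + 162 + 172 + 44 = 868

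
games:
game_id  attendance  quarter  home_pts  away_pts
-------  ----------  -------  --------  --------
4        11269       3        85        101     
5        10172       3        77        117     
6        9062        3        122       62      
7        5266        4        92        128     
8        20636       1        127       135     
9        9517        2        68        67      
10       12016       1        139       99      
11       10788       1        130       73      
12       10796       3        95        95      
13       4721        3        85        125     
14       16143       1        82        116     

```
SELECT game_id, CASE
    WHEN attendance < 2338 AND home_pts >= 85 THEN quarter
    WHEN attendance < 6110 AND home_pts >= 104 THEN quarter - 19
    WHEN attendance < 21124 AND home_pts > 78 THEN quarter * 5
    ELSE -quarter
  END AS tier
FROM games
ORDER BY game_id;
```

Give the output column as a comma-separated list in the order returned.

15, -3, 15, 20, 5, -2, 5, 5, 15, 15, 5

game_id=4: attendance < 21124 AND home_pts > 78 → 15
game_id=5: ELSE → -3
game_id=6: attendance < 21124 AND home_pts > 78 → 15
game_id=7: attendance < 21124 AND home_pts > 78 → 20
game_id=8: attendance < 21124 AND home_pts > 78 → 5
game_id=9: ELSE → -2
game_id=10: attendance < 21124 AND home_pts > 78 → 5
game_id=11: attendance < 21124 AND home_pts > 78 → 5
game_id=12: attendance < 21124 AND home_pts > 78 → 15
game_id=13: attendance < 21124 AND home_pts > 78 → 15
game_id=14: attendance < 21124 AND home_pts > 78 → 5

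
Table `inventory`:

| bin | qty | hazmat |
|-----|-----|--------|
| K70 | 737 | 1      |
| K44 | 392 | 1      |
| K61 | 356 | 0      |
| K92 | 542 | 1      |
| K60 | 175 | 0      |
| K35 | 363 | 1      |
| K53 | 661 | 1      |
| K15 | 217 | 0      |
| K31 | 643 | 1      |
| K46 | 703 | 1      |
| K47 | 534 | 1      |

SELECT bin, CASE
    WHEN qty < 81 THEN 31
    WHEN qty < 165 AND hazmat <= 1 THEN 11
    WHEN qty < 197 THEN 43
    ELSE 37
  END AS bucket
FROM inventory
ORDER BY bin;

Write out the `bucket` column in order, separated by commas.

37, 37, 37, 37, 37, 37, 37, 43, 37, 37, 37

bin=K15: ELSE → 37
bin=K31: ELSE → 37
bin=K35: ELSE → 37
bin=K44: ELSE → 37
bin=K46: ELSE → 37
bin=K47: ELSE → 37
bin=K53: ELSE → 37
bin=K60: qty < 197 → 43
bin=K61: ELSE → 37
bin=K70: ELSE → 37
bin=K92: ELSE → 37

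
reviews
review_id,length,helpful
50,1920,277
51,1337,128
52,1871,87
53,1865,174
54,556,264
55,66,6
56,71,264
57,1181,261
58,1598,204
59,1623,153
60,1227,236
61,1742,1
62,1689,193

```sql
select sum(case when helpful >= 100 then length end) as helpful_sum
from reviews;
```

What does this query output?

review_id=50: ✓ → 1920
review_id=51: ✓ → 1337
review_id=52: ✗
review_id=53: ✓ → 1865
review_id=54: ✓ → 556
review_id=55: ✗
review_id=56: ✓ → 71
review_id=57: ✓ → 1181
review_id=58: ✓ → 1598
review_id=59: ✓ → 1623
review_id=60: ✓ → 1227
review_id=61: ✗
review_id=62: ✓ → 1689
helpful_sum = 1920 + 1337 + 1865 + 556 + 71 + 1181 + 1598 + 1623 + 1227 + 1689 = 13067

13067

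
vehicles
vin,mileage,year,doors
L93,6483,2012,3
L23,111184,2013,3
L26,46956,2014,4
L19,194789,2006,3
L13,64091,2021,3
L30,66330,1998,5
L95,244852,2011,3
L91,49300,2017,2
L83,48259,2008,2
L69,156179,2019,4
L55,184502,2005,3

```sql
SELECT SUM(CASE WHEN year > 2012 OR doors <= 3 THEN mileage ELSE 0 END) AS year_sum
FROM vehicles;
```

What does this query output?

vin=L93: ✓ → 6483
vin=L23: ✓ → 111184
vin=L26: ✓ → 46956
vin=L19: ✓ → 194789
vin=L13: ✓ → 64091
vin=L30: ✗
vin=L95: ✓ → 244852
vin=L91: ✓ → 49300
vin=L83: ✓ → 48259
vin=L69: ✓ → 156179
vin=L55: ✓ → 184502
year_sum = 6483 + 111184 + 46956 + 194789 + 64091 + 244852 + 49300 + 48259 + 156179 + 184502 = 1106595

1106595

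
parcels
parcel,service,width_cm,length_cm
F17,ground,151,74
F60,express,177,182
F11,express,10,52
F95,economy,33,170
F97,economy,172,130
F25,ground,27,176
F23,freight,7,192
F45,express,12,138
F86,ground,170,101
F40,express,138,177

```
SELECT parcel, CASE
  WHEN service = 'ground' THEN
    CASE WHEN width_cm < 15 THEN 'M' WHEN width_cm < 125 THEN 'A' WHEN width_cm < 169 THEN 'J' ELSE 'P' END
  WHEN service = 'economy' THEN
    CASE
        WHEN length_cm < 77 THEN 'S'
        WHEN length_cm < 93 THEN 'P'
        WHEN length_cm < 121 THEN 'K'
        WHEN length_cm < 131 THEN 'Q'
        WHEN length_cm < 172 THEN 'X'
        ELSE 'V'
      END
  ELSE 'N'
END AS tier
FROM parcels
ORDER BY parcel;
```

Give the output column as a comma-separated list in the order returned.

parcel=F11: service='express' → outer ELSE → N
parcel=F17: service='ground' → inner[width_cm < 169] → J
parcel=F23: service='freight' → outer ELSE → N
parcel=F25: service='ground' → inner[width_cm < 125] → A
parcel=F40: service='express' → outer ELSE → N
parcel=F45: service='express' → outer ELSE → N
parcel=F60: service='express' → outer ELSE → N
parcel=F86: service='ground' → inner[ELSE] → P
parcel=F95: service='economy' → inner[length_cm < 172] → X
parcel=F97: service='economy' → inner[length_cm < 131] → Q

N, J, N, A, N, N, N, P, X, Q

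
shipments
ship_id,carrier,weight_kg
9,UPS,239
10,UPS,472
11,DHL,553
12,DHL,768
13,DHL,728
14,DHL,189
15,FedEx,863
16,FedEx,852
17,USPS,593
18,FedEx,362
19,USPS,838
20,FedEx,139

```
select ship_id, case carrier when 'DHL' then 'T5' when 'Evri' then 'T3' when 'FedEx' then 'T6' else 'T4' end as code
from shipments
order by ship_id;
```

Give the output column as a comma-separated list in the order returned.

T4, T4, T5, T5, T5, T5, T6, T6, T4, T6, T4, T6

ship_id=9: ELSE → T4
ship_id=10: ELSE → T4
ship_id=11: carrier='DHL' → T5
ship_id=12: carrier='DHL' → T5
ship_id=13: carrier='DHL' → T5
ship_id=14: carrier='DHL' → T5
ship_id=15: carrier='FedEx' → T6
ship_id=16: carrier='FedEx' → T6
ship_id=17: ELSE → T4
ship_id=18: carrier='FedEx' → T6
ship_id=19: ELSE → T4
ship_id=20: carrier='FedEx' → T6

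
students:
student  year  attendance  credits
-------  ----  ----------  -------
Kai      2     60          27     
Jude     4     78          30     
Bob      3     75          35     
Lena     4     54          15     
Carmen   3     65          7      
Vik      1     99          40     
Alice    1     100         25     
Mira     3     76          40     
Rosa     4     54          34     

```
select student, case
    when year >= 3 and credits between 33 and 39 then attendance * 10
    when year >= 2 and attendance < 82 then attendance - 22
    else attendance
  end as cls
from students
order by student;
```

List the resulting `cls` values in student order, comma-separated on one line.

student=Alice: ELSE → 100
student=Bob: year >= 3 and credits between 33 and 39 → 750
student=Carmen: year >= 2 and attendance < 82 → 43
student=Jude: year >= 2 and attendance < 82 → 56
student=Kai: year >= 2 and attendance < 82 → 38
student=Lena: year >= 2 and attendance < 82 → 32
student=Mira: year >= 2 and attendance < 82 → 54
student=Rosa: year >= 3 and credits between 33 and 39 → 540
student=Vik: ELSE → 99

100, 750, 43, 56, 38, 32, 54, 540, 99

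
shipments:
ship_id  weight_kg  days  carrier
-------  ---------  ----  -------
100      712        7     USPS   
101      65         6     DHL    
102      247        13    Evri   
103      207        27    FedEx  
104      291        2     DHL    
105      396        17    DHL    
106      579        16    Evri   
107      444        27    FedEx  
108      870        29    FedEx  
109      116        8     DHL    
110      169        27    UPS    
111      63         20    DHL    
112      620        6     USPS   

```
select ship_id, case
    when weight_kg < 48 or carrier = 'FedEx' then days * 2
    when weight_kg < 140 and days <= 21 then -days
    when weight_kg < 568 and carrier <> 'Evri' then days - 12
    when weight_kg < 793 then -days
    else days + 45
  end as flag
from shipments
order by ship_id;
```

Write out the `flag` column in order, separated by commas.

-7, -6, -13, 54, -10, 5, -16, 54, 58, -8, 15, -20, -6

ship_id=100: weight_kg < 793 → -7
ship_id=101: weight_kg < 140 and days <= 21 → -6
ship_id=102: weight_kg < 793 → -13
ship_id=103: weight_kg < 48 or carrier = 'FedEx' → 54
ship_id=104: weight_kg < 568 and carrier <> 'Evri' → -10
ship_id=105: weight_kg < 568 and carrier <> 'Evri' → 5
ship_id=106: weight_kg < 793 → -16
ship_id=107: weight_kg < 48 or carrier = 'FedEx' → 54
ship_id=108: weight_kg < 48 or carrier = 'FedEx' → 58
ship_id=109: weight_kg < 140 and days <= 21 → -8
ship_id=110: weight_kg < 568 and carrier <> 'Evri' → 15
ship_id=111: weight_kg < 140 and days <= 21 → -20
ship_id=112: weight_kg < 793 → -6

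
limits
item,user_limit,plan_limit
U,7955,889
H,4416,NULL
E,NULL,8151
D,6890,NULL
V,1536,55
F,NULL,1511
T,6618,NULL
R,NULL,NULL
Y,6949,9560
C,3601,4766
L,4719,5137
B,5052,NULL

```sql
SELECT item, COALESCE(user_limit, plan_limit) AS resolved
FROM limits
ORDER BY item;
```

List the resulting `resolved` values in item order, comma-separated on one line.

item=B: user_limit=5052 → 5052
item=C: user_limit=3601 → 3601
item=D: user_limit=6890 → 6890
item=E: user_limit=NULL, plan_limit=8151 → 8151
item=F: user_limit=NULL, plan_limit=1511 → 1511
item=H: user_limit=4416 → 4416
item=L: user_limit=4719 → 4719
item=R: user_limit=NULL, plan_limit=NULL (all NULL) → NULL
item=T: user_limit=6618 → 6618
item=U: user_limit=7955 → 7955
item=V: user_limit=1536 → 1536
item=Y: user_limit=6949 → 6949

5052, 3601, 6890, 8151, 1511, 4416, 4719, NULL, 6618, 7955, 1536, 6949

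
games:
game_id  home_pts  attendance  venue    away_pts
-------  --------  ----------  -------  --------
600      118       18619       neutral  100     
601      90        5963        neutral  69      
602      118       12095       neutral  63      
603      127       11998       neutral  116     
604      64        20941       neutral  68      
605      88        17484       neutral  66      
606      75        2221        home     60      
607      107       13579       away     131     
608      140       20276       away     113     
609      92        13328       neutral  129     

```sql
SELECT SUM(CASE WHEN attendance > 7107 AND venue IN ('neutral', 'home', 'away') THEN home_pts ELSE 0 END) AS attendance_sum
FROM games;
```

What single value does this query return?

game_id=600: ✓ → 118
game_id=601: ✗
game_id=602: ✓ → 118
game_id=603: ✓ → 127
game_id=604: ✓ → 64
game_id=605: ✓ → 88
game_id=606: ✗
game_id=607: ✓ → 107
game_id=608: ✓ → 140
game_id=609: ✓ → 92
attendance_sum = 118 + 118 + 127 + 64 + 88 + 107 + 140 + 92 = 854

854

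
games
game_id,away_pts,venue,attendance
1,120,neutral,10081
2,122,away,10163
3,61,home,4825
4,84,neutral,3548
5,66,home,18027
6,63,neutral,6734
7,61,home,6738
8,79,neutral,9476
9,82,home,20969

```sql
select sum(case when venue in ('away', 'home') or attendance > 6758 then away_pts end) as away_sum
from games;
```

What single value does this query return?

game_id=1: ✓ → 120
game_id=2: ✓ → 122
game_id=3: ✓ → 61
game_id=4: ✗
game_id=5: ✓ → 66
game_id=6: ✗
game_id=7: ✓ → 61
game_id=8: ✓ → 79
game_id=9: ✓ → 82
away_sum = 120 + 122 + 61 + 66 + 61 + 79 + 82 = 591

591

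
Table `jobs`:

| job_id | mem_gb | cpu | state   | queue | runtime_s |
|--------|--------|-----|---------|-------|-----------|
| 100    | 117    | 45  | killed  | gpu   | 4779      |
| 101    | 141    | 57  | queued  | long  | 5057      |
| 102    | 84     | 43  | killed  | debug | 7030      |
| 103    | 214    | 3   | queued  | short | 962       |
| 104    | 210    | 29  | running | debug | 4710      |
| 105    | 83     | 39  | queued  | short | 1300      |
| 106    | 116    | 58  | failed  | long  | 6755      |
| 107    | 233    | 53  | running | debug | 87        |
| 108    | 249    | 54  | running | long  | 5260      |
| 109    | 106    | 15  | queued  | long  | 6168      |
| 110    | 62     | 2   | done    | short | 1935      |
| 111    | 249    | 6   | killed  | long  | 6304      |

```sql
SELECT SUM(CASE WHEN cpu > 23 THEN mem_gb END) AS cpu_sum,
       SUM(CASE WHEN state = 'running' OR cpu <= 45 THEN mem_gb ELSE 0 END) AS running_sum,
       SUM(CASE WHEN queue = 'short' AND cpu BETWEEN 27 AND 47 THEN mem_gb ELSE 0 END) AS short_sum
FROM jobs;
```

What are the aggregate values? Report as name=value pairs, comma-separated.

[cpu_sum: cpu > 23]
job_id=100: ✓ → 117
job_id=101: ✓ → 141
job_id=102: ✓ → 84
job_id=103: ✗
job_id=104: ✓ → 210
job_id=105: ✓ → 83
job_id=106: ✓ → 116
job_id=107: ✓ → 233
job_id=108: ✓ → 249
job_id=109: ✗
job_id=110: ✗
job_id=111: ✗
cpu_sum = 117 + 141 + 84 + 210 + 83 + 116 + 233 + 249 = 1233
—
[running_sum: state = 'running' OR cpu <= 45]
job_id=100: ✓ → 117
job_id=101: ✗
job_id=102: ✓ → 84
job_id=103: ✓ → 214
job_id=104: ✓ → 210
job_id=105: ✓ → 83
job_id=106: ✗
job_id=107: ✓ → 233
job_id=108: ✓ → 249
job_id=109: ✓ → 106
job_id=110: ✓ → 62
job_id=111: ✓ → 249
running_sum = 117 + 84 + 214 + 210 + 83 + 233 + 249 + 106 + 62 + 249 = 1607
—
[short_sum: queue = 'short' AND cpu BETWEEN 27 AND 47]
job_id=100: ✗
job_id=101: ✗
job_id=102: ✗
job_id=103: ✗
job_id=104: ✗
job_id=105: ✓ → 83
job_id=106: ✗
job_id=107: ✗
job_id=108: ✗
job_id=109: ✗
job_id=110: ✗
job_id=111: ✗
short_sum = 83

cpu_sum=1233, running_sum=1607, short_sum=83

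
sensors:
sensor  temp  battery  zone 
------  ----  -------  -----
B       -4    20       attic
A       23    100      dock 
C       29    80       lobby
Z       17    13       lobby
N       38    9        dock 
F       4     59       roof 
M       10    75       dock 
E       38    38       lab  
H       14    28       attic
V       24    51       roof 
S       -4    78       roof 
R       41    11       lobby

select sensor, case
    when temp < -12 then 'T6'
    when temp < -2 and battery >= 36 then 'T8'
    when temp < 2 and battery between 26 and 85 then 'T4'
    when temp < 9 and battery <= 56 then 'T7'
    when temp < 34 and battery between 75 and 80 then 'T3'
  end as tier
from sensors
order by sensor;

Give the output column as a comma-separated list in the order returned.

NULL, T7, T3, NULL, NULL, NULL, T3, NULL, NULL, T8, NULL, NULL

sensor=A: (no match → NULL) → NULL
sensor=B: temp < 9 and battery <= 56 → T7
sensor=C: temp < 34 and battery between 75 and 80 → T3
sensor=E: (no match → NULL) → NULL
sensor=F: (no match → NULL) → NULL
sensor=H: (no match → NULL) → NULL
sensor=M: temp < 34 and battery between 75 and 80 → T3
sensor=N: (no match → NULL) → NULL
sensor=R: (no match → NULL) → NULL
sensor=S: temp < -2 and battery >= 36 → T8
sensor=V: (no match → NULL) → NULL
sensor=Z: (no match → NULL) → NULL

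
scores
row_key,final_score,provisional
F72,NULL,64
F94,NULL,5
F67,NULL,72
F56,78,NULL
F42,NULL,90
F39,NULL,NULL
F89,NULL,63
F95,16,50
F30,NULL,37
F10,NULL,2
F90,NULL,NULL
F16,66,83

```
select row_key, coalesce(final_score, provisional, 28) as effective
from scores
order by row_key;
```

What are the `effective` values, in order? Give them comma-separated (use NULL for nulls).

2, 66, 37, 28, 90, 78, 72, 64, 63, 28, 5, 16

row_key=F10: final_score=NULL, provisional=2 → 2
row_key=F16: final_score=66 → 66
row_key=F30: final_score=NULL, provisional=37 → 37
row_key=F39: final_score=NULL, provisional=NULL, → literal 28 → 28
row_key=F42: final_score=NULL, provisional=90 → 90
row_key=F56: final_score=78 → 78
row_key=F67: final_score=NULL, provisional=72 → 72
row_key=F72: final_score=NULL, provisional=64 → 64
row_key=F89: final_score=NULL, provisional=63 → 63
row_key=F90: final_score=NULL, provisional=NULL, → literal 28 → 28
row_key=F94: final_score=NULL, provisional=5 → 5
row_key=F95: final_score=16 → 16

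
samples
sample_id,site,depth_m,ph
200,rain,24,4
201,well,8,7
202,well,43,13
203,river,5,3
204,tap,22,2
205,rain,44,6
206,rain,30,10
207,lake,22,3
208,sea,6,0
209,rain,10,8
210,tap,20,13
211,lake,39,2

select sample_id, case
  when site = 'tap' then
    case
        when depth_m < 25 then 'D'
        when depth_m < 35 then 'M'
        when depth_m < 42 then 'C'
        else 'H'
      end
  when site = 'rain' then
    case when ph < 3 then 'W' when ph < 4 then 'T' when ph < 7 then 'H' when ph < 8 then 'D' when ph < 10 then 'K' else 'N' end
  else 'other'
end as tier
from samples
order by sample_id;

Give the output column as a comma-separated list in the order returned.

H, other, other, other, D, H, N, other, other, K, D, other

sample_id=200: site='rain' → inner[ph < 7] → H
sample_id=201: site='well' → outer ELSE → other
sample_id=202: site='well' → outer ELSE → other
sample_id=203: site='river' → outer ELSE → other
sample_id=204: site='tap' → inner[depth_m < 25] → D
sample_id=205: site='rain' → inner[ph < 7] → H
sample_id=206: site='rain' → inner[ELSE] → N
sample_id=207: site='lake' → outer ELSE → other
sample_id=208: site='sea' → outer ELSE → other
sample_id=209: site='rain' → inner[ph < 10] → K
sample_id=210: site='tap' → inner[depth_m < 25] → D
sample_id=211: site='lake' → outer ELSE → other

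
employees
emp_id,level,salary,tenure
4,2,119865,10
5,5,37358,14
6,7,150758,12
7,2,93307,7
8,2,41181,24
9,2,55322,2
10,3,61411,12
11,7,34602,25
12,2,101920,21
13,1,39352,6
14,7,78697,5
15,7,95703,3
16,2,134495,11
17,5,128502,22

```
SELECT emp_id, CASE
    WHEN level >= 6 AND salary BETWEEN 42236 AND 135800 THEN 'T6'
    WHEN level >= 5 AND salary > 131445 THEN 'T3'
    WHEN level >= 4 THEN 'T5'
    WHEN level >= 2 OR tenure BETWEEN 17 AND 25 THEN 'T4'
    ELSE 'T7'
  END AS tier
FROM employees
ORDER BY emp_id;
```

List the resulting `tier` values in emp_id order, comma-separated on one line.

T4, T5, T3, T4, T4, T4, T4, T5, T4, T7, T6, T6, T4, T5

emp_id=4: level >= 2 OR tenure BETWEEN 17 AND 25 → T4
emp_id=5: level >= 4 → T5
emp_id=6: level >= 5 AND salary > 131445 → T3
emp_id=7: level >= 2 OR tenure BETWEEN 17 AND 25 → T4
emp_id=8: level >= 2 OR tenure BETWEEN 17 AND 25 → T4
emp_id=9: level >= 2 OR tenure BETWEEN 17 AND 25 → T4
emp_id=10: level >= 2 OR tenure BETWEEN 17 AND 25 → T4
emp_id=11: level >= 4 → T5
emp_id=12: level >= 2 OR tenure BETWEEN 17 AND 25 → T4
emp_id=13: ELSE → T7
emp_id=14: level >= 6 AND salary BETWEEN 42236 AND 135800 → T6
emp_id=15: level >= 6 AND salary BETWEEN 42236 AND 135800 → T6
emp_id=16: level >= 2 OR tenure BETWEEN 17 AND 25 → T4
emp_id=17: level >= 4 → T5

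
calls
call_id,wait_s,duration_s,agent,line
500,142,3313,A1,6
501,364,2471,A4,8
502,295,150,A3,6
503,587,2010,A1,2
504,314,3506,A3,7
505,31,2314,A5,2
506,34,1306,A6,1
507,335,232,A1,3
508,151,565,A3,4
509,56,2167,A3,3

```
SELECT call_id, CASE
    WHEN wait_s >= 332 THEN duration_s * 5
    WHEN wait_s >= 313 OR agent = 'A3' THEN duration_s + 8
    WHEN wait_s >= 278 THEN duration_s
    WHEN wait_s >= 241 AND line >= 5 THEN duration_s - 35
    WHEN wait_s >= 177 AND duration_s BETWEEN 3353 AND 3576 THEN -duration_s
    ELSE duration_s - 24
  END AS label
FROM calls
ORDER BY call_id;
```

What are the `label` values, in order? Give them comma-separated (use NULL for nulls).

call_id=500: ELSE → 3289
call_id=501: wait_s >= 332 → 12355
call_id=502: wait_s >= 313 OR agent = 'A3' → 158
call_id=503: wait_s >= 332 → 10050
call_id=504: wait_s >= 313 OR agent = 'A3' → 3514
call_id=505: ELSE → 2290
call_id=506: ELSE → 1282
call_id=507: wait_s >= 332 → 1160
call_id=508: wait_s >= 313 OR agent = 'A3' → 573
call_id=509: wait_s >= 313 OR agent = 'A3' → 2175

3289, 12355, 158, 10050, 3514, 2290, 1282, 1160, 573, 2175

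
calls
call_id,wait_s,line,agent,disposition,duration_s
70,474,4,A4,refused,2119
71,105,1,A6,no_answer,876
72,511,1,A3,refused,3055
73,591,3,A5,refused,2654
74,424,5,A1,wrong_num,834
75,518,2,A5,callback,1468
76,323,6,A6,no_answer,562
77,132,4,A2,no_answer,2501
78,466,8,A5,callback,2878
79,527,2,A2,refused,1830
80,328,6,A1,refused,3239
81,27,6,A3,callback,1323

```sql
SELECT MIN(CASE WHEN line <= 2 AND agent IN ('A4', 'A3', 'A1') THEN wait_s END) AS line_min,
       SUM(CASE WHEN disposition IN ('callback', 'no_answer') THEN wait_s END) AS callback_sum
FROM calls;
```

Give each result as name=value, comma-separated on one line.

[line_min: line <= 2 AND agent IN ('A4', 'A3', 'A1')]
call_id=70: ✗
call_id=71: ✗
call_id=72: ✓ → 511
call_id=73: ✗
call_id=74: ✗
call_id=75: ✗
call_id=76: ✗
call_id=77: ✗
call_id=78: ✗
call_id=79: ✗
call_id=80: ✗
call_id=81: ✗
line_min = MIN(511) = 511
—
[callback_sum: disposition IN ('callback', 'no_answer')]
call_id=70: ✗
call_id=71: ✓ → 105
call_id=72: ✗
call_id=73: ✗
call_id=74: ✗
call_id=75: ✓ → 518
call_id=76: ✓ → 323
call_id=77: ✓ → 132
call_id=78: ✓ → 466
call_id=79: ✗
call_id=80: ✗
call_id=81: ✓ → 27
callback_sum = 105 + 518 + 323 + 132 + 466 + 27 = 1571

line_min=511, callback_sum=1571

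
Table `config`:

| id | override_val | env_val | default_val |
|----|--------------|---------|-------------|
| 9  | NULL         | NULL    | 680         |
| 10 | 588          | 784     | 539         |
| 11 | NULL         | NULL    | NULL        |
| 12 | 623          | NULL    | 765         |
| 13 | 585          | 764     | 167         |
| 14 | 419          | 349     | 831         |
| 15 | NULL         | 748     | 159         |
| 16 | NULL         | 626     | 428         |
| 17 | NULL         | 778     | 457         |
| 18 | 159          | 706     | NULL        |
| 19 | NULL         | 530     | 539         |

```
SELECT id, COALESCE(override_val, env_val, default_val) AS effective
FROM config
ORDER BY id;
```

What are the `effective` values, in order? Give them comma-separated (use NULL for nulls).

680, 588, NULL, 623, 585, 419, 748, 626, 778, 159, 530

id=9: override_val=NULL, env_val=NULL, default_val=680 → 680
id=10: override_val=588 → 588
id=11: override_val=NULL, env_val=NULL, default_val=NULL (all NULL) → NULL
id=12: override_val=623 → 623
id=13: override_val=585 → 585
id=14: override_val=419 → 419
id=15: override_val=NULL, env_val=748 → 748
id=16: override_val=NULL, env_val=626 → 626
id=17: override_val=NULL, env_val=778 → 778
id=18: override_val=159 → 159
id=19: override_val=NULL, env_val=530 → 530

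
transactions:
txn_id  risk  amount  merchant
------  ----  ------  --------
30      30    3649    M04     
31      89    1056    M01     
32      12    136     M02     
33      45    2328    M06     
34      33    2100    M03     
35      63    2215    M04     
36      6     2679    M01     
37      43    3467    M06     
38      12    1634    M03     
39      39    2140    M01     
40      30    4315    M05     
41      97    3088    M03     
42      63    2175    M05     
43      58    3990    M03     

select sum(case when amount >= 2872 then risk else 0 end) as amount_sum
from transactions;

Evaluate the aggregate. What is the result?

txn_id=30: ✓ → 30
txn_id=31: ✗
txn_id=32: ✗
txn_id=33: ✗
txn_id=34: ✗
txn_id=35: ✗
txn_id=36: ✗
txn_id=37: ✓ → 43
txn_id=38: ✗
txn_id=39: ✗
txn_id=40: ✓ → 30
txn_id=41: ✓ → 97
txn_id=42: ✗
txn_id=43: ✓ → 58
amount_sum = 30 + 43 + 30 + 97 + 58 = 258

258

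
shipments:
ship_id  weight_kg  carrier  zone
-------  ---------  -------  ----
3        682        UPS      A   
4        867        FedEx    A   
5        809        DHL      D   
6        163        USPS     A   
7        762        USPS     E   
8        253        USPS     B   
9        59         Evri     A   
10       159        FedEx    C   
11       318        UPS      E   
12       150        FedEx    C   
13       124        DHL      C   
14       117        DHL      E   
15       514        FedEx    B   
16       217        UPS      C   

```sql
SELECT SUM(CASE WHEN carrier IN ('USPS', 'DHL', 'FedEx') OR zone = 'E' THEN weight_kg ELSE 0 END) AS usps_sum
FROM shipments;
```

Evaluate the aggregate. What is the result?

ship_id=3: ✗
ship_id=4: ✓ → 867
ship_id=5: ✓ → 809
ship_id=6: ✓ → 163
ship_id=7: ✓ → 762
ship_id=8: ✓ → 253
ship_id=9: ✗
ship_id=10: ✓ → 159
ship_id=11: ✓ → 318
ship_id=12: ✓ → 150
ship_id=13: ✓ → 124
ship_id=14: ✓ → 117
ship_id=15: ✓ → 514
ship_id=16: ✗
usps_sum = 867 + 809 + 163 + 762 + 253 + 159 + 318 + 150 + 124 + 117 + 514 = 4236

4236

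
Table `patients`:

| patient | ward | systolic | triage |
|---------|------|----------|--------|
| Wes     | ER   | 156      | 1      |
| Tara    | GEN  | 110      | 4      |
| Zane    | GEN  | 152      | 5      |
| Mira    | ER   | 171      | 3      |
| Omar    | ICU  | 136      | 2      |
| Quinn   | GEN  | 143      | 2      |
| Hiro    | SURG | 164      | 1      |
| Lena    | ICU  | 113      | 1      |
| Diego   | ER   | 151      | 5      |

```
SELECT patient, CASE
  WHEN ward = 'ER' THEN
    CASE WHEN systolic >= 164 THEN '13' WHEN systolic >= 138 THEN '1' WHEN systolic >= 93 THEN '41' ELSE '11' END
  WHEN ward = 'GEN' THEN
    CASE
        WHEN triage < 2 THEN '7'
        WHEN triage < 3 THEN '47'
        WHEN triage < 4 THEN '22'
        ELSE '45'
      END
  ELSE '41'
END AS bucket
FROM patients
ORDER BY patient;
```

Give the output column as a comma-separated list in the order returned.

patient=Diego: ward='ER' → inner[systolic >= 138] → 1
patient=Hiro: ward='SURG' → outer ELSE → 41
patient=Lena: ward='ICU' → outer ELSE → 41
patient=Mira: ward='ER' → inner[systolic >= 164] → 13
patient=Omar: ward='ICU' → outer ELSE → 41
patient=Quinn: ward='GEN' → inner[triage < 3] → 47
patient=Tara: ward='GEN' → inner[ELSE] → 45
patient=Wes: ward='ER' → inner[systolic >= 138] → 1
patient=Zane: ward='GEN' → inner[ELSE] → 45

1, 41, 41, 13, 41, 47, 45, 1, 45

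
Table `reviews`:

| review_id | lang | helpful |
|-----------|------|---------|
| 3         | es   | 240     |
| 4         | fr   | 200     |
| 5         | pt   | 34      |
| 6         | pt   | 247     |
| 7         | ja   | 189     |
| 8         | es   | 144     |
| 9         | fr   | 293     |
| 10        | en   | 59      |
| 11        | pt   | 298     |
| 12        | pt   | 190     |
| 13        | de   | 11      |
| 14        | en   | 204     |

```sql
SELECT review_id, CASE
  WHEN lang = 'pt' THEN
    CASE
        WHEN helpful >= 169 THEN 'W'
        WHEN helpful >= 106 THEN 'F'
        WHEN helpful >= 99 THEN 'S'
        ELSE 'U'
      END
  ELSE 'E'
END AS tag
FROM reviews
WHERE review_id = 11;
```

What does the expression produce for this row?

W

review_id = 11: lang=pt, helpful=298.
lang='pt' → inner[helpful >= 169] → W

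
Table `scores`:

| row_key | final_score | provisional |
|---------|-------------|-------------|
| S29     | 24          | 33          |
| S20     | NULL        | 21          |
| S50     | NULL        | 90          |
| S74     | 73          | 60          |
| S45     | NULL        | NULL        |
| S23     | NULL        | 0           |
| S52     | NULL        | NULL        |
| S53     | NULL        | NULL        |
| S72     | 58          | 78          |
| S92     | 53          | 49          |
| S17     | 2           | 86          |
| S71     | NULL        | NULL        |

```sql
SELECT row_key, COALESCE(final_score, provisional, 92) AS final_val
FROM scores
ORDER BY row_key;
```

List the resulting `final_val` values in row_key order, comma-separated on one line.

row_key=S17: final_score=2 → 2
row_key=S20: final_score=NULL, provisional=21 → 21
row_key=S23: final_score=NULL, provisional=0 → 0
row_key=S29: final_score=24 → 24
row_key=S45: final_score=NULL, provisional=NULL, → literal 92 → 92
row_key=S50: final_score=NULL, provisional=90 → 90
row_key=S52: final_score=NULL, provisional=NULL, → literal 92 → 92
row_key=S53: final_score=NULL, provisional=NULL, → literal 92 → 92
row_key=S71: final_score=NULL, provisional=NULL, → literal 92 → 92
row_key=S72: final_score=58 → 58
row_key=S74: final_score=73 → 73
row_key=S92: final_score=53 → 53

2, 21, 0, 24, 92, 90, 92, 92, 92, 58, 73, 53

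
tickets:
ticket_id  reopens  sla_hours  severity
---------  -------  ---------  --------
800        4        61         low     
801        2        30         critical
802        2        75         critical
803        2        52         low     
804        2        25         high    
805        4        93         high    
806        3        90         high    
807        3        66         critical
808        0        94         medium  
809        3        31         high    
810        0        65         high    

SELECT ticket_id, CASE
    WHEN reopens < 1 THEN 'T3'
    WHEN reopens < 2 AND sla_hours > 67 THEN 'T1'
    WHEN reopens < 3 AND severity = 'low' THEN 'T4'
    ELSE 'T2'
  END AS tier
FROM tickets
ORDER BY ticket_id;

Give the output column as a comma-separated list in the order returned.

ticket_id=800: ELSE → T2
ticket_id=801: ELSE → T2
ticket_id=802: ELSE → T2
ticket_id=803: reopens < 3 AND severity = 'low' → T4
ticket_id=804: ELSE → T2
ticket_id=805: ELSE → T2
ticket_id=806: ELSE → T2
ticket_id=807: ELSE → T2
ticket_id=808: reopens < 1 → T3
ticket_id=809: ELSE → T2
ticket_id=810: reopens < 1 → T3

T2, T2, T2, T4, T2, T2, T2, T2, T3, T2, T3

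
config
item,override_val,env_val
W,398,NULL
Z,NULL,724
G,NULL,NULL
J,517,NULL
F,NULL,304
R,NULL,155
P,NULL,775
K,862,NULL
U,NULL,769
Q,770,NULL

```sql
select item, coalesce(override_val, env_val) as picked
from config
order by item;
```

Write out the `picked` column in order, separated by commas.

304, NULL, 517, 862, 775, 770, 155, 769, 398, 724

item=F: override_val=NULL, env_val=304 → 304
item=G: override_val=NULL, env_val=NULL (all NULL) → NULL
item=J: override_val=517 → 517
item=K: override_val=862 → 862
item=P: override_val=NULL, env_val=775 → 775
item=Q: override_val=770 → 770
item=R: override_val=NULL, env_val=155 → 155
item=U: override_val=NULL, env_val=769 → 769
item=W: override_val=398 → 398
item=Z: override_val=NULL, env_val=724 → 724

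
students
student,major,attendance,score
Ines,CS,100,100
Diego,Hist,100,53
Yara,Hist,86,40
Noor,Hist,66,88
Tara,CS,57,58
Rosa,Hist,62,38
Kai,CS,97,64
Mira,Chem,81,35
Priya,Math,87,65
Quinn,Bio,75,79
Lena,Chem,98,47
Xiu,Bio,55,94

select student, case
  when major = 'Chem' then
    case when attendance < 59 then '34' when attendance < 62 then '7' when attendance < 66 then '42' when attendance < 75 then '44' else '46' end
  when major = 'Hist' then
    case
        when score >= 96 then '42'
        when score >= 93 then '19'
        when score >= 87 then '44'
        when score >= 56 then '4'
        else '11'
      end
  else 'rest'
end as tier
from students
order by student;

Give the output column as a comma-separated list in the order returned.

student=Diego: major='Hist' → inner[ELSE] → 11
student=Ines: major='CS' → outer ELSE → rest
student=Kai: major='CS' → outer ELSE → rest
student=Lena: major='Chem' → inner[ELSE] → 46
student=Mira: major='Chem' → inner[ELSE] → 46
student=Noor: major='Hist' → inner[score >= 87] → 44
student=Priya: major='Math' → outer ELSE → rest
student=Quinn: major='Bio' → outer ELSE → rest
student=Rosa: major='Hist' → inner[ELSE] → 11
student=Tara: major='CS' → outer ELSE → rest
student=Xiu: major='Bio' → outer ELSE → rest
student=Yara: major='Hist' → inner[ELSE] → 11

11, rest, rest, 46, 46, 44, rest, rest, 11, rest, rest, 11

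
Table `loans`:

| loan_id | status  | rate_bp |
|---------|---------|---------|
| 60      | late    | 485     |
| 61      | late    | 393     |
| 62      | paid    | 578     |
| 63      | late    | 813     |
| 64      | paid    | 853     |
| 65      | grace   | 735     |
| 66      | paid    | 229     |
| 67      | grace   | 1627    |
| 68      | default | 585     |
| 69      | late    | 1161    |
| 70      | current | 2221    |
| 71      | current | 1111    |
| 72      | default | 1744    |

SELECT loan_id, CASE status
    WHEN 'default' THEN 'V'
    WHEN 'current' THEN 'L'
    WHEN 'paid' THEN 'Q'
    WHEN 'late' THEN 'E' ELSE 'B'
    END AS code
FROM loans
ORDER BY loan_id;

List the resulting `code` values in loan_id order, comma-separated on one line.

loan_id=60: status='late' → E
loan_id=61: status='late' → E
loan_id=62: status='paid' → Q
loan_id=63: status='late' → E
loan_id=64: status='paid' → Q
loan_id=65: ELSE → B
loan_id=66: status='paid' → Q
loan_id=67: ELSE → B
loan_id=68: status='default' → V
loan_id=69: status='late' → E
loan_id=70: status='current' → L
loan_id=71: status='current' → L
loan_id=72: status='default' → V

E, E, Q, E, Q, B, Q, B, V, E, L, L, V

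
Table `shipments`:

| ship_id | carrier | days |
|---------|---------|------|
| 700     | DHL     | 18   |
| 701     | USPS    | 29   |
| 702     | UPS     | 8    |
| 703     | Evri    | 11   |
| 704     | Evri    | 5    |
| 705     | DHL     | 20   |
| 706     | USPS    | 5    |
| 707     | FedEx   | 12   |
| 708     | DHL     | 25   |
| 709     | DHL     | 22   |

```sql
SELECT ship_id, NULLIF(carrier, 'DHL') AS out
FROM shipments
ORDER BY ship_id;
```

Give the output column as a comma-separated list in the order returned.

NULL, USPS, UPS, Evri, Evri, NULL, USPS, FedEx, NULL, NULL

ship_id=700: carrier=DHL vs DHL: equal → NULL
ship_id=701: carrier=USPS vs DHL: differ → USPS
ship_id=702: carrier=UPS vs DHL: differ → UPS
ship_id=703: carrier=Evri vs DHL: differ → Evri
ship_id=704: carrier=Evri vs DHL: differ → Evri
ship_id=705: carrier=DHL vs DHL: equal → NULL
ship_id=706: carrier=USPS vs DHL: differ → USPS
ship_id=707: carrier=FedEx vs DHL: differ → FedEx
ship_id=708: carrier=DHL vs DHL: equal → NULL
ship_id=709: carrier=DHL vs DHL: equal → NULL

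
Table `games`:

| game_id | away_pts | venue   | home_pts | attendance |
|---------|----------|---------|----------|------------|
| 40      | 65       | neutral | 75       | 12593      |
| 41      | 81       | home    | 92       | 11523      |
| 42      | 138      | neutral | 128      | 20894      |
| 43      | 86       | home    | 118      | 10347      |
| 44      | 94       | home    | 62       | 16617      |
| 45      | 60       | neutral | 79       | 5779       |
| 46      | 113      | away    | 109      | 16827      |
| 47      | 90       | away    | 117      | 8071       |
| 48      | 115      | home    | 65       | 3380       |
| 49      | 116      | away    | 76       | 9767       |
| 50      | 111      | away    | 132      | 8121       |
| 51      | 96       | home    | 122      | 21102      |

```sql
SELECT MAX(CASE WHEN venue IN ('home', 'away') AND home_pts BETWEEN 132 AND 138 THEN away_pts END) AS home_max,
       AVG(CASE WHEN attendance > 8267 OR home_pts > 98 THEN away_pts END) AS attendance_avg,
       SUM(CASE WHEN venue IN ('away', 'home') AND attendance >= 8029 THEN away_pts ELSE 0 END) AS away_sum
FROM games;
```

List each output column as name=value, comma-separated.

home_max=111, attendance_avg=99, away_sum=787

[home_max: venue IN ('home', 'away') AND home_pts BETWEEN 132 AND 138]
game_id=40: ✗
game_id=41: ✗
game_id=42: ✗
game_id=43: ✗
game_id=44: ✗
game_id=45: ✗
game_id=46: ✗
game_id=47: ✗
game_id=48: ✗
game_id=49: ✗
game_id=50: ✓ → 111
game_id=51: ✗
home_max = MAX(111) = 111
—
[attendance_avg: attendance > 8267 OR home_pts > 98]
game_id=40: ✓ → 65
game_id=41: ✓ → 81
game_id=42: ✓ → 138
game_id=43: ✓ → 86
game_id=44: ✓ → 94
game_id=45: ✗
game_id=46: ✓ → 113
game_id=47: ✓ → 90
game_id=48: ✗
game_id=49: ✓ → 116
game_id=50: ✓ → 111
game_id=51: ✓ → 96
attendance_avg = (65 + 81 + 138 + 86 + 94 + 113 + 90 + 116 + 111 + 96) / 10 = 99
—
[away_sum: venue IN ('away', 'home') AND attendance >= 8029]
game_id=40: ✗
game_id=41: ✓ → 81
game_id=42: ✗
game_id=43: ✓ → 86
game_id=44: ✓ → 94
game_id=45: ✗
game_id=46: ✓ → 113
game_id=47: ✓ → 90
game_id=48: ✗
game_id=49: ✓ → 116
game_id=50: ✓ → 111
game_id=51: ✓ → 96
away_sum = 81 + 86 + 94 + 113 + 90 + 116 + 111 + 96 = 787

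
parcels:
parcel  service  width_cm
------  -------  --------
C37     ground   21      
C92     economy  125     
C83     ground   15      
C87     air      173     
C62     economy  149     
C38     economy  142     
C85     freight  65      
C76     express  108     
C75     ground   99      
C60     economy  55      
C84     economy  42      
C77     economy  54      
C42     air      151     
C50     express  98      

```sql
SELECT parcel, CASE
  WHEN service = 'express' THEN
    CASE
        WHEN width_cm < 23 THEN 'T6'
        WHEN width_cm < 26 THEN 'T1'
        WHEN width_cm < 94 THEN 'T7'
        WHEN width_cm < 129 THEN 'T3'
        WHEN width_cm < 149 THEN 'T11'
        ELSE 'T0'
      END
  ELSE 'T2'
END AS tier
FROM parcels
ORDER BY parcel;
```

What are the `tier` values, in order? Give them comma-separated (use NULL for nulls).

parcel=C37: service='ground' → outer ELSE → T2
parcel=C38: service='economy' → outer ELSE → T2
parcel=C42: service='air' → outer ELSE → T2
parcel=C50: service='express' → inner[width_cm < 129] → T3
parcel=C60: service='economy' → outer ELSE → T2
parcel=C62: service='economy' → outer ELSE → T2
parcel=C75: service='ground' → outer ELSE → T2
parcel=C76: service='express' → inner[width_cm < 129] → T3
parcel=C77: service='economy' → outer ELSE → T2
parcel=C83: service='ground' → outer ELSE → T2
parcel=C84: service='economy' → outer ELSE → T2
parcel=C85: service='freight' → outer ELSE → T2
parcel=C87: service='air' → outer ELSE → T2
parcel=C92: service='economy' → outer ELSE → T2

T2, T2, T2, T3, T2, T2, T2, T3, T2, T2, T2, T2, T2, T2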